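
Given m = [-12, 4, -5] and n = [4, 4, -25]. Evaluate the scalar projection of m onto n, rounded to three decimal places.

3.628

m · n = (-12)·4 + 4·4 + (-5)·(-25) = -48 + 16 + 125 = 93
|n| = √(16 + 16 + 625) = √657 ≈ 25.6320
comp_n m = 93 / √657 ≈ 3.628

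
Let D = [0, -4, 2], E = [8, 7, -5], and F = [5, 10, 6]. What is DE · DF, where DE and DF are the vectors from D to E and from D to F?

DE = E − D = (8, 11, -7)
DF = F − D = (5, 14, 4)
DE · DF = 8·5 + 11·14 + (-7)·4 = 40 + 154 - 28 = 166

166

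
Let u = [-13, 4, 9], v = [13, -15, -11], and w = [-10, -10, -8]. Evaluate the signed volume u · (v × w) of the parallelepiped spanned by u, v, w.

-1794

v × w:
i: (-15)·(-8) - (-11)·(-10) = 120 - 110 = 10
j: (-11)·(-10) - 13·(-8) = 110 - (-104) = 214
k: 13·(-10) - (-15)·(-10) = -130 - 150 = -280
v × w = (10, 214, -280)
u · (v × w) = (-13)·10 + 4·214 + 9·(-280) = -130 + 856 - 2520 = -1794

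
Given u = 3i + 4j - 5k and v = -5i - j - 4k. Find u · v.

u · v = 3·(-5) + 4·(-1) + (-5)·(-4) = -15 - 4 + 20 = 1

1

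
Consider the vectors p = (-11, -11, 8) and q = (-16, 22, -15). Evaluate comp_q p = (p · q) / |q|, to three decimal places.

-5.988

p · q = (-11)·(-16) + (-11)·22 + 8·(-15) = 176 - 242 - 120 = -186
|q| = √(256 + 484 + 225) = √965 ≈ 31.0644
comp_q p = -186 / √965 ≈ -5.988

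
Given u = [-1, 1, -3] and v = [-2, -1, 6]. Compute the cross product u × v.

(3, 12, 3)

i: 1·6 - (-3)·(-1) = 6 - 3 = 3
j: (-3)·(-2) - (-1)·6 = 6 - (-6) = 12
k: (-1)·(-1) - 1·(-2) = 1 - (-2) = 3
u × v = (3, 12, 3)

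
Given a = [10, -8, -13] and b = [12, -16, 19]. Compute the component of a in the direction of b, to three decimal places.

a · b = 10·12 + (-8)·(-16) + (-13)·19 = 120 + 128 - 247 = 1
|b| = √(144 + 256 + 361) = √761 ≈ 27.5862
comp_b a = 1 / √761 ≈ 0.036

0.036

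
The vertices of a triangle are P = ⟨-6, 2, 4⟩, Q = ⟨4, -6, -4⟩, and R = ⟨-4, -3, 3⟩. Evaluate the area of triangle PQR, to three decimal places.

PQ = (10, -8, -8),  PR = (2, -5, -1)
i: (-8)·(-1) - (-8)·(-5) = 8 - 40 = -32
j: (-8)·2 - 10·(-1) = -16 - (-10) = -6
k: 10·(-5) - (-8)·2 = -50 - (-16) = -34
PQ × PR = (-32, -6, -34)
|PQ × PR| = √2216 ≈ 47.0744
area = ½ · 47.0744 ≈ 23.537

23.537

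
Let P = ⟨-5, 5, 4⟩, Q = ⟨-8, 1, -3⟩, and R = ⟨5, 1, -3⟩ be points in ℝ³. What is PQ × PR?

PQ = (-3, -4, -7)
PR = (10, -4, -7)
i: (-4)·(-7) - (-7)·(-4) = 28 - 28 = 0
j: (-7)·10 - (-3)·(-7) = -70 - 21 = -91
k: (-3)·(-4) - (-4)·10 = 12 - (-40) = 52
PQ × PR = (0, -91, 52)

(0, -91, 52)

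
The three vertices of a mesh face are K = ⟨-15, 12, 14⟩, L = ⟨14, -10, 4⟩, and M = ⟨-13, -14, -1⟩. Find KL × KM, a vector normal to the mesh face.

(70, 415, -710)

KL = (29, -22, -10)
KM = (2, -26, -15)
i: (-22)·(-15) - (-10)·(-26) = 330 - 260 = 70
j: (-10)·2 - 29·(-15) = -20 - (-435) = 415
k: 29·(-26) - (-22)·2 = -754 - (-44) = -710
KL × KM = (70, 415, -710)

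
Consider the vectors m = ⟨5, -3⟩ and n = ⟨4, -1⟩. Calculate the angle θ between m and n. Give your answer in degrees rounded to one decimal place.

m · n = 5·4 + (-3)·(-1) = 20 + 3 = 23
|m|² = 25 + 9 = 34,  |m| = √34 ≈ 5.830952
|n|² = 16 + 1 = 17,  |n| = √17 ≈ 4.123106
cos θ = 23 / (5.830952 · 4.123106) ≈ 0.95667
θ = arccos(0.95667) ≈ 16.9°

16.9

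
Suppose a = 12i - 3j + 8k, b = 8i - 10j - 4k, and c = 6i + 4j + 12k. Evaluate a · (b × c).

-152

b × c:
i: (-10)·12 - (-4)·4 = -120 - (-16) = -104
j: (-4)·6 - 8·12 = -24 - 96 = -120
k: 8·4 - (-10)·6 = 32 - (-60) = 92
b × c = (-104, -120, 92)
a · (b × c) = 12·(-104) + (-3)·(-120) + 8·92 = -1248 + 360 + 736 = -152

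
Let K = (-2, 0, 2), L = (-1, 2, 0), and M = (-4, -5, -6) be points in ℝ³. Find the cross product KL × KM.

(-26, 12, -1)

KL = (1, 2, -2)
KM = (-2, -5, -8)
i: 2·(-8) - (-2)·(-5) = -16 - 10 = -26
j: (-2)·(-2) - 1·(-8) = 4 - (-8) = 12
k: 1·(-5) - 2·(-2) = -5 - (-4) = -1
KL × KM = (-26, 12, -1)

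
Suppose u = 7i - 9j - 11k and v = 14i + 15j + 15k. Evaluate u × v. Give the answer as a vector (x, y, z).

i: (-9)·15 - (-11)·15 = -135 - (-165) = 30
j: (-11)·14 - 7·15 = -154 - 105 = -259
k: 7·15 - (-9)·14 = 105 - (-126) = 231
u × v = (30, -259, 231)

(30, -259, 231)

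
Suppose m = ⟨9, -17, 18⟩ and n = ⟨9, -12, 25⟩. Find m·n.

m · n = 9·9 + (-17)·(-12) + 18·25 = 81 + 204 + 450 = 735

735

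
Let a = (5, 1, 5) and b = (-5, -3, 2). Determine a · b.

a · b = 5·(-5) + 1·(-3) + 5·2 = -25 - 3 + 10 = -18

-18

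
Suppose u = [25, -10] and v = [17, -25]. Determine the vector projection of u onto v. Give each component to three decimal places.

u · v = 25·17 + (-10)·(-25) = 425 + 250 = 675
|v|² = 289 + 625 = 914
proj_v u = (675/914) · (17, -25) ≈ (12.555, -18.463)

(12.555, -18.463)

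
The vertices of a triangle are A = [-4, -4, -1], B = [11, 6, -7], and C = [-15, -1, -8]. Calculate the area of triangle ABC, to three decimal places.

AB = (15, 10, -6),  AC = (-11, 3, -7)
i: 10·(-7) - (-6)·3 = -70 - (-18) = -52
j: (-6)·(-11) - 15·(-7) = 66 - (-105) = 171
k: 15·3 - 10·(-11) = 45 - (-110) = 155
AB × AC = (-52, 171, 155)
|AB × AC| = √55970 ≈ 236.5798
area = ½ · 236.5798 ≈ 118.290

118.290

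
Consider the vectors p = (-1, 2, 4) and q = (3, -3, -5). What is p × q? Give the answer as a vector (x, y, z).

(2, 7, -3)

i: 2·(-5) - 4·(-3) = -10 - (-12) = 2
j: 4·3 - (-1)·(-5) = 12 - 5 = 7
k: (-1)·(-3) - 2·3 = 3 - 6 = -3
p × q = (2, 7, -3)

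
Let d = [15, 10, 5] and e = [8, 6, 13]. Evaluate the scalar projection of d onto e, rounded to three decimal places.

d · e = 15·8 + 10·6 + 5·13 = 120 + 60 + 65 = 245
|e| = √(64 + 36 + 169) = √269 ≈ 16.4012
comp_e d = 245 / √269 ≈ 14.938

14.938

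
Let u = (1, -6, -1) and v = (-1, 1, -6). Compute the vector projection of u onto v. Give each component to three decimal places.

u · v = 1·(-1) + (-6)·1 + (-1)·(-6) = -1 - 6 + 6 = -1
|v|² = 1 + 1 + 36 = 38
proj_v u = (-1/38) · (-1, 1, -6) ≈ (0.026, -0.026, 0.158)

(0.026, -0.026, 0.158)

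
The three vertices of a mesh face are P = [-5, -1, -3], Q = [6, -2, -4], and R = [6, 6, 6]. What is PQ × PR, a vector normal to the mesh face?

PQ = (11, -1, -1)
PR = (11, 7, 9)
i: (-1)·9 - (-1)·7 = -9 - (-7) = -2
j: (-1)·11 - 11·9 = -11 - 99 = -110
k: 11·7 - (-1)·11 = 77 - (-11) = 88
PQ × PR = (-2, -110, 88)

(-2, -110, 88)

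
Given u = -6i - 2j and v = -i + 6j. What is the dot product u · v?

-6

u · v = (-6)·(-1) + (-2)·6 = 6 - 12 = -6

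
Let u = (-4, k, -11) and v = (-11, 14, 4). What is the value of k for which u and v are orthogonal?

u · v = (-4)·(-11) + k·14 + (-11)·4 = 0 + 14k
Set equal to 0: 14k = 0, so k = 0.

0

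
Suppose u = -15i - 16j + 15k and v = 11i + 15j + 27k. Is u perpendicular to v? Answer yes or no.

yes

u · v = (-15)·11 + (-16)·15 + 15·27 = -165 - 240 + 405 = 0
Zero, so the vectors are orthogonal.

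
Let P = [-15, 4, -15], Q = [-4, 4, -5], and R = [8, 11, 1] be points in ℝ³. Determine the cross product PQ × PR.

(-70, 54, 77)

PQ = (11, 0, 10)
PR = (23, 7, 16)
i: 0·16 - 10·7 = 0 - 70 = -70
j: 10·23 - 11·16 = 230 - 176 = 54
k: 11·7 - 0·23 = 77 - 0 = 77
PQ × PR = (-70, 54, 77)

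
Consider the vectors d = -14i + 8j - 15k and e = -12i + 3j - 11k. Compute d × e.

(-43, 26, 54)

i: 8·(-11) - (-15)·3 = -88 - (-45) = -43
j: (-15)·(-12) - (-14)·(-11) = 180 - 154 = 26
k: (-14)·3 - 8·(-12) = -42 - (-96) = 54
d × e = (-43, 26, 54)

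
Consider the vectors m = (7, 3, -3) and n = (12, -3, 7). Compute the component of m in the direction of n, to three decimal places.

3.799

m · n = 7·12 + 3·(-3) + (-3)·7 = 84 - 9 - 21 = 54
|n| = √(144 + 9 + 49) = √202 ≈ 14.2127
comp_n m = 54 / √202 ≈ 3.799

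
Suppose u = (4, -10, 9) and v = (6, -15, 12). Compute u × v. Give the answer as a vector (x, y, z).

i: (-10)·12 - 9·(-15) = -120 - (-135) = 15
j: 9·6 - 4·12 = 54 - 48 = 6
k: 4·(-15) - (-10)·6 = -60 - (-60) = 0
u × v = (15, 6, 0)

(15, 6, 0)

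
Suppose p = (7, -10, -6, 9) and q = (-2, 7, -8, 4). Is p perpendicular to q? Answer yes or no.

yes

p · q = 7·(-2) + (-10)·7 + (-6)·(-8) + 9·4 = -14 - 70 + 48 + 36 = 0
Zero, so the vectors are orthogonal.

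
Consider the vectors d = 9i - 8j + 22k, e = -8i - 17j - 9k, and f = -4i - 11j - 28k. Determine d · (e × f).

e × f:
i: (-17)·(-28) - (-9)·(-11) = 476 - 99 = 377
j: (-9)·(-4) - (-8)·(-28) = 36 - 224 = -188
k: (-8)·(-11) - (-17)·(-4) = 88 - 68 = 20
e × f = (377, -188, 20)
d · (e × f) = 9·377 + (-8)·(-188) + 22·20 = 3393 + 1504 + 440 = 5337

5337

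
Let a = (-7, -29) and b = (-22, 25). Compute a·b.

a · b = (-7)·(-22) + (-29)·25 = 154 - 725 = -571

-571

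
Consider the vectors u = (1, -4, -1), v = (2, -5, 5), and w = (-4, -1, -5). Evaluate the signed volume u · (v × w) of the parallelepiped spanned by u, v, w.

v × w:
i: (-5)·(-5) - 5·(-1) = 25 - (-5) = 30
j: 5·(-4) - 2·(-5) = -20 - (-10) = -10
k: 2·(-1) - (-5)·(-4) = -2 - 20 = -22
v × w = (30, -10, -22)
u · (v × w) = 1·30 + (-4)·(-10) + (-1)·(-22) = 30 + 40 + 22 = 92

92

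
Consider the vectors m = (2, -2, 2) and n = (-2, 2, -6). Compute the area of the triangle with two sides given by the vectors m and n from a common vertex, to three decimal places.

5.657

i: (-2)·(-6) - 2·2 = 12 - 4 = 8
j: 2·(-2) - 2·(-6) = -4 - (-12) = 8
k: 2·2 - (-2)·(-2) = 4 - 4 = 0
m × n = (8, 8, 0)
|m × n| = √(8² + 8² + 0²) = √128 ≈ 11.3137
area = ½ · 11.3137 ≈ 5.657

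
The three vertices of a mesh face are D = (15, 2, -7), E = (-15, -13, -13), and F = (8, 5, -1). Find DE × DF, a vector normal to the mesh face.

DE = (-30, -15, -6)
DF = (-7, 3, 6)
i: (-15)·6 - (-6)·3 = -90 - (-18) = -72
j: (-6)·(-7) - (-30)·6 = 42 - (-180) = 222
k: (-30)·3 - (-15)·(-7) = -90 - 105 = -195
DE × DF = (-72, 222, -195)

(-72, 222, -195)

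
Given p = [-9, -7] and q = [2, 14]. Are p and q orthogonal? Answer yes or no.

no

p · q = (-9)·2 + (-7)·14 = -18 - 98 = -116
Nonzero, so the vectors are not orthogonal.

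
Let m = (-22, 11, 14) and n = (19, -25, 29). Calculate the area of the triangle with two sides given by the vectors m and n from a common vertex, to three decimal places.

587.592

i: 11·29 - 14·(-25) = 319 - (-350) = 669
j: 14·19 - (-22)·29 = 266 - (-638) = 904
k: (-22)·(-25) - 11·19 = 550 - 209 = 341
m × n = (669, 904, 341)
|m × n| = √(669² + 904² + 341²) = √1381058 ≈ 1175.1842
area = ½ · 1175.1842 ≈ 587.592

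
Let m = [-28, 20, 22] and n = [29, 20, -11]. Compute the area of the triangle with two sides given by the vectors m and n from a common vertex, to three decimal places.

i: 20·(-11) - 22·20 = -220 - 440 = -660
j: 22·29 - (-28)·(-11) = 638 - 308 = 330
k: (-28)·20 - 20·29 = -560 - 580 = -1140
m × n = (-660, 330, -1140)
|m × n| = √((-660)² + 330² + (-1140)²) = √1844100 ≈ 1357.9764
area = ½ · 1357.9764 ≈ 678.988

678.988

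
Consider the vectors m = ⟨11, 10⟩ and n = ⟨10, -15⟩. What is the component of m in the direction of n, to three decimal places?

m · n = 11·10 + 10·(-15) = 110 - 150 = -40
|n| = √(100 + 225) = √325 ≈ 18.0278
comp_n m = -40 / √325 ≈ -2.219

-2.219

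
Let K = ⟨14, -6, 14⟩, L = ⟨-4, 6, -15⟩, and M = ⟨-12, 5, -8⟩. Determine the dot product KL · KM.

KL = L − K = (-18, 12, -29)
KM = M − K = (-26, 11, -22)
KL · KM = (-18)·(-26) + 12·11 + (-29)·(-22) = 468 + 132 + 638 = 1238

1238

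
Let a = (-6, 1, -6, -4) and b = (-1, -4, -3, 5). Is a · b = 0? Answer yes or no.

yes

a · b = (-6)·(-1) + 1·(-4) + (-6)·(-3) + (-4)·5 = 6 - 4 + 18 - 20 = 0
Zero, so the vectors are orthogonal.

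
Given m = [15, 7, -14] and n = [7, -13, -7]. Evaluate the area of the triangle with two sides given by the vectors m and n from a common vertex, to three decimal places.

168.037

i: 7·(-7) - (-14)·(-13) = -49 - 182 = -231
j: (-14)·7 - 15·(-7) = -98 - (-105) = 7
k: 15·(-13) - 7·7 = -195 - 49 = -244
m × n = (-231, 7, -244)
|m × n| = √((-231)² + 7² + (-244)²) = √112946 ≈ 336.0744
area = ½ · 336.0744 ≈ 168.037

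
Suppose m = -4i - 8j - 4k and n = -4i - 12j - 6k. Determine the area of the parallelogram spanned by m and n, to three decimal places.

17.889

i: (-8)·(-6) - (-4)·(-12) = 48 - 48 = 0
j: (-4)·(-4) - (-4)·(-6) = 16 - 24 = -8
k: (-4)·(-12) - (-8)·(-4) = 48 - 32 = 16
m × n = (0, -8, 16)
|m × n| = √(0² + (-8)² + 16²) = √320 ≈ 17.8885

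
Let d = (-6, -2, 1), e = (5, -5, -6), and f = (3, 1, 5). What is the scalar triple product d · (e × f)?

e × f:
i: (-5)·5 - (-6)·1 = -25 - (-6) = -19
j: (-6)·3 - 5·5 = -18 - 25 = -43
k: 5·1 - (-5)·3 = 5 - (-15) = 20
e × f = (-19, -43, 20)
d · (e × f) = (-6)·(-19) + (-2)·(-43) + 1·20 = 114 + 86 + 20 = 220

220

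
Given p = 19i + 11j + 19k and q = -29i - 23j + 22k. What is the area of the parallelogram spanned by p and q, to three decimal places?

i: 11·22 - 19·(-23) = 242 - (-437) = 679
j: 19·(-29) - 19·22 = -551 - 418 = -969
k: 19·(-23) - 11·(-29) = -437 - (-319) = -118
p × q = (679, -969, -118)
|p × q| = √(679² + (-969)² + (-118)²) = √1413926 ≈ 1189.0862

1189.086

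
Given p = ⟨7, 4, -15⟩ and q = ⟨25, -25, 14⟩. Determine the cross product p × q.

(-319, -473, -275)

i: 4·14 - (-15)·(-25) = 56 - 375 = -319
j: (-15)·25 - 7·14 = -375 - 98 = -473
k: 7·(-25) - 4·25 = -175 - 100 = -275
p × q = (-319, -473, -275)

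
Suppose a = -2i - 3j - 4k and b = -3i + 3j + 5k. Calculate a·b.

a · b = (-2)·(-3) + (-3)·3 + (-4)·5 = 6 - 9 - 20 = -23

-23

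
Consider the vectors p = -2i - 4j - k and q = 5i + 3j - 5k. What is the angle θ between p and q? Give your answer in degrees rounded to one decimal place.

p · q = (-2)·5 + (-4)·3 + (-1)·(-5) = -10 - 12 + 5 = -17
|p|² = 4 + 16 + 1 = 21,  |p| = √21 ≈ 4.582576
|q|² = 25 + 9 + 25 = 59,  |q| = √59 ≈ 7.681146
cos θ = -17 / (4.582576 · 7.681146) ≈ -0.48296
θ = arccos(-0.48296) ≈ 118.9°

118.9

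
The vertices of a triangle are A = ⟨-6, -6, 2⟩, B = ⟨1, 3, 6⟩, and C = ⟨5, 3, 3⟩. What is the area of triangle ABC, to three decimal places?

29.129

AB = (7, 9, 4),  AC = (11, 9, 1)
i: 9·1 - 4·9 = 9 - 36 = -27
j: 4·11 - 7·1 = 44 - 7 = 37
k: 7·9 - 9·11 = 63 - 99 = -36
AB × AC = (-27, 37, -36)
|AB × AC| = √3394 ≈ 58.2580
area = ½ · 58.2580 ≈ 29.129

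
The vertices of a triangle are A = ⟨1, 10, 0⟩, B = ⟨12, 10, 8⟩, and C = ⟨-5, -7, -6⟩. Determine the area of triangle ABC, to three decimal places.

AB = (11, 0, 8),  AC = (-6, -17, -6)
i: 0·(-6) - 8·(-17) = 0 - (-136) = 136
j: 8·(-6) - 11·(-6) = -48 - (-66) = 18
k: 11·(-17) - 0·(-6) = -187 - 0 = -187
AB × AC = (136, 18, -187)
|AB × AC| = √53789 ≈ 231.9246
area = ½ · 231.9246 ≈ 115.962

115.962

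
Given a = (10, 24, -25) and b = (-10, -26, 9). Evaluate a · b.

-949

a · b = 10·(-10) + 24·(-26) + (-25)·9 = -100 - 624 - 225 = -949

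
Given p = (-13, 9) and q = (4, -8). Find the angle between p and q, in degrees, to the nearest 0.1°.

151.3

p · q = (-13)·4 + 9·(-8) = -52 - 72 = -124
|p|² = 169 + 81 = 250,  |p| = √250 ≈ 15.811388
|q|² = 16 + 64 = 80,  |q| = √80 ≈ 8.944272
cos θ = -124 / (15.811388 · 8.944272) ≈ -0.87681
θ = arccos(-0.87681) ≈ 151.3°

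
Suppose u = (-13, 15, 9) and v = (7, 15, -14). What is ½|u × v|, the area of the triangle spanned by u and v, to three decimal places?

i: 15·(-14) - 9·15 = -210 - 135 = -345
j: 9·7 - (-13)·(-14) = 63 - 182 = -119
k: (-13)·15 - 15·7 = -195 - 105 = -300
u × v = (-345, -119, -300)
|u × v| = √((-345)² + (-119)² + (-300)²) = √223186 ≈ 472.4257
area = ½ · 472.4257 ≈ 236.213

236.213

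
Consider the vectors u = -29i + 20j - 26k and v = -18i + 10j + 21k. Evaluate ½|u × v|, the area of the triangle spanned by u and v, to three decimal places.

637.814

i: 20·21 - (-26)·10 = 420 - (-260) = 680
j: (-26)·(-18) - (-29)·21 = 468 - (-609) = 1077
k: (-29)·10 - 20·(-18) = -290 - (-360) = 70
u × v = (680, 1077, 70)
|u × v| = √(680² + 1077² + 70²) = √1627229 ≈ 1275.6289
area = ½ · 1275.6289 ≈ 637.814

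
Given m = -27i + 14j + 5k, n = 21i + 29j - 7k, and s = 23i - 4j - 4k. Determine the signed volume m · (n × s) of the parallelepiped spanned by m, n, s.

-945

n × s:
i: 29·(-4) - (-7)·(-4) = -116 - 28 = -144
j: (-7)·23 - 21·(-4) = -161 - (-84) = -77
k: 21·(-4) - 29·23 = -84 - 667 = -751
n × s = (-144, -77, -751)
m · (n × s) = (-27)·(-144) + 14·(-77) + 5·(-751) = 3888 - 1078 - 3755 = -945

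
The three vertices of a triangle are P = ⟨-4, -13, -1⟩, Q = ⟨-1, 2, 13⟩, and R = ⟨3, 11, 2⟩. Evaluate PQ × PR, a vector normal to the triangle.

(-291, 89, -33)

PQ = (3, 15, 14)
PR = (7, 24, 3)
i: 15·3 - 14·24 = 45 - 336 = -291
j: 14·7 - 3·3 = 98 - 9 = 89
k: 3·24 - 15·7 = 72 - 105 = -33
PQ × PR = (-291, 89, -33)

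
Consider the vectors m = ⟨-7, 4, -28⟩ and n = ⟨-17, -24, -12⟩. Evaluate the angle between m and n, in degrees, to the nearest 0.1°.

67.2

m · n = (-7)·(-17) + 4·(-24) + (-28)·(-12) = 119 - 96 + 336 = 359
|m|² = 49 + 16 + 784 = 849,  |m| = √849 ≈ 29.137605
|n|² = 289 + 576 + 144 = 1009,  |n| = √1009 ≈ 31.764760
cos θ = 359 / (29.137605 · 31.764760) ≈ 0.38788
θ = arccos(0.38788) ≈ 67.2°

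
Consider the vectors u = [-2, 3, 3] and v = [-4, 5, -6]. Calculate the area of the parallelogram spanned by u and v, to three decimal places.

i: 3·(-6) - 3·5 = -18 - 15 = -33
j: 3·(-4) - (-2)·(-6) = -12 - 12 = -24
k: (-2)·5 - 3·(-4) = -10 - (-12) = 2
u × v = (-33, -24, 2)
|u × v| = √((-33)² + (-24)² + 2²) = √1669 ≈ 40.8534

40.853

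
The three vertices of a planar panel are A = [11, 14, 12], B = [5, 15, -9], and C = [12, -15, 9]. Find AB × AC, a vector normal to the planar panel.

(-612, -39, 173)

AB = (-6, 1, -21)
AC = (1, -29, -3)
i: 1·(-3) - (-21)·(-29) = -3 - 609 = -612
j: (-21)·1 - (-6)·(-3) = -21 - 18 = -39
k: (-6)·(-29) - 1·1 = 174 - 1 = 173
AB × AC = (-612, -39, 173)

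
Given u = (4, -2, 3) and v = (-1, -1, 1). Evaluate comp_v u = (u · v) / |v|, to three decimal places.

0.577

u · v = 4·(-1) + (-2)·(-1) + 3·1 = -4 + 2 + 3 = 1
|v| = √(1 + 1 + 1) = √3 ≈ 1.7321
comp_v u = 1 / √3 ≈ 0.577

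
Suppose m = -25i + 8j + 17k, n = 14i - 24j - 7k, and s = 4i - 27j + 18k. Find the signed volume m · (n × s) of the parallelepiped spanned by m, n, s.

n × s:
i: (-24)·18 - (-7)·(-27) = -432 - 189 = -621
j: (-7)·4 - 14·18 = -28 - 252 = -280
k: 14·(-27) - (-24)·4 = -378 - (-96) = -282
n × s = (-621, -280, -282)
m · (n × s) = (-25)·(-621) + 8·(-280) + 17·(-282) = 15525 - 2240 - 4794 = 8491

8491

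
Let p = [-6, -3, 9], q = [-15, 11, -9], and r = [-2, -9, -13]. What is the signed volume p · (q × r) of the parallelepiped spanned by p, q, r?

q × r:
i: 11·(-13) - (-9)·(-9) = -143 - 81 = -224
j: (-9)·(-2) - (-15)·(-13) = 18 - 195 = -177
k: (-15)·(-9) - 11·(-2) = 135 - (-22) = 157
q × r = (-224, -177, 157)
p · (q × r) = (-6)·(-224) + (-3)·(-177) + 9·157 = 1344 + 531 + 1413 = 3288

3288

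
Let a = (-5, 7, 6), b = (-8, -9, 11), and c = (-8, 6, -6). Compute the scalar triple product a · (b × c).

b × c:
i: (-9)·(-6) - 11·6 = 54 - 66 = -12
j: 11·(-8) - (-8)·(-6) = -88 - 48 = -136
k: (-8)·6 - (-9)·(-8) = -48 - 72 = -120
b × c = (-12, -136, -120)
a · (b × c) = (-5)·(-12) + 7·(-136) + 6·(-120) = 60 - 952 - 720 = -1612

-1612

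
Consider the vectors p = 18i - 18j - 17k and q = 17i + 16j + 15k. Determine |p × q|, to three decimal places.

i: (-18)·15 - (-17)·16 = -270 - (-272) = 2
j: (-17)·17 - 18·15 = -289 - 270 = -559
k: 18·16 - (-18)·17 = 288 - (-306) = 594
p × q = (2, -559, 594)
|p × q| = √(2² + (-559)² + 594²) = √665321 ≈ 815.6721

815.672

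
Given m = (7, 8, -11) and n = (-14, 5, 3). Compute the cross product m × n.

(79, 133, 147)

i: 8·3 - (-11)·5 = 24 - (-55) = 79
j: (-11)·(-14) - 7·3 = 154 - 21 = 133
k: 7·5 - 8·(-14) = 35 - (-112) = 147
m × n = (79, 133, 147)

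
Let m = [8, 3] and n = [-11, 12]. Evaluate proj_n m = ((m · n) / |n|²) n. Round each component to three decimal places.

(2.158, -2.355)

m · n = 8·(-11) + 3·12 = -88 + 36 = -52
|n|² = 121 + 144 = 265
proj_n m = (-52/265) · (-11, 12) ≈ (2.158, -2.355)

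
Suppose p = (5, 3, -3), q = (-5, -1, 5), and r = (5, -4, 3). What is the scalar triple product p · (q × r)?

q × r:
i: (-1)·3 - 5·(-4) = -3 - (-20) = 17
j: 5·5 - (-5)·3 = 25 - (-15) = 40
k: (-5)·(-4) - (-1)·5 = 20 - (-5) = 25
q × r = (17, 40, 25)
p · (q × r) = 5·17 + 3·40 + (-3)·25 = 85 + 120 - 75 = 130

130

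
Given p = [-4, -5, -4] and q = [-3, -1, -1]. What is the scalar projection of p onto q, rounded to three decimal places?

6.332

p · q = (-4)·(-3) + (-5)·(-1) + (-4)·(-1) = 12 + 5 + 4 = 21
|q| = √(9 + 1 + 1) = √11 ≈ 3.3166
comp_q p = 21 / √11 ≈ 6.332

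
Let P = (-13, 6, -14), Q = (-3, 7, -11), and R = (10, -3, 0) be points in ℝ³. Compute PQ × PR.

(41, -71, -113)

PQ = (10, 1, 3)
PR = (23, -9, 14)
i: 1·14 - 3·(-9) = 14 - (-27) = 41
j: 3·23 - 10·14 = 69 - 140 = -71
k: 10·(-9) - 1·23 = -90 - 23 = -113
PQ × PR = (41, -71, -113)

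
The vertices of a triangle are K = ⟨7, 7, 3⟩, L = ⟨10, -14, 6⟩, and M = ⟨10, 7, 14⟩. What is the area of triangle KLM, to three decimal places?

KL = (3, -21, 3),  KM = (3, 0, 11)
i: (-21)·11 - 3·0 = -231 - 0 = -231
j: 3·3 - 3·11 = 9 - 33 = -24
k: 3·0 - (-21)·3 = 0 - (-63) = 63
KL × KM = (-231, -24, 63)
|KL × KM| = √57906 ≈ 240.6367
area = ½ · 240.6367 ≈ 120.318

120.318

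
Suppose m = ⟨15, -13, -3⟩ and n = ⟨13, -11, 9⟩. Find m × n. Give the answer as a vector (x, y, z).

i: (-13)·9 - (-3)·(-11) = -117 - 33 = -150
j: (-3)·13 - 15·9 = -39 - 135 = -174
k: 15·(-11) - (-13)·13 = -165 - (-169) = 4
m × n = (-150, -174, 4)

(-150, -174, 4)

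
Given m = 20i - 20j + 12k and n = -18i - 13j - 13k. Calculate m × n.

(416, 44, -620)

i: (-20)·(-13) - 12·(-13) = 260 - (-156) = 416
j: 12·(-18) - 20·(-13) = -216 - (-260) = 44
k: 20·(-13) - (-20)·(-18) = -260 - 360 = -620
m × n = (416, 44, -620)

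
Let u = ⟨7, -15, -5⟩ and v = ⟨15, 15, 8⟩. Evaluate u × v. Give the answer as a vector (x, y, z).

i: (-15)·8 - (-5)·15 = -120 - (-75) = -45
j: (-5)·15 - 7·8 = -75 - 56 = -131
k: 7·15 - (-15)·15 = 105 - (-225) = 330
u × v = (-45, -131, 330)

(-45, -131, 330)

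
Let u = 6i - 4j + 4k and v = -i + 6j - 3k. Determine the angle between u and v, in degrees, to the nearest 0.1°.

u · v = 6·(-1) + (-4)·6 + 4·(-3) = -6 - 24 - 12 = -42
|u|² = 36 + 16 + 16 = 68,  |u| = √68 ≈ 8.246211
|v|² = 1 + 36 + 9 = 46,  |v| = √46 ≈ 6.782330
cos θ = -42 / (8.246211 · 6.782330) ≈ -0.75096
θ = arccos(-0.75096) ≈ 138.7°

138.7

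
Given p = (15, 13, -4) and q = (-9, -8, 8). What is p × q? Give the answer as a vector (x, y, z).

(72, -84, -3)

i: 13·8 - (-4)·(-8) = 104 - 32 = 72
j: (-4)·(-9) - 15·8 = 36 - 120 = -84
k: 15·(-8) - 13·(-9) = -120 - (-117) = -3
p × q = (72, -84, -3)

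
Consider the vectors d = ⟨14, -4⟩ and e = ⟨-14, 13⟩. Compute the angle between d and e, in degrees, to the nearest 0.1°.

153.1

d · e = 14·(-14) + (-4)·13 = -196 - 52 = -248
|d|² = 196 + 16 = 212,  |d| = √212 ≈ 14.560220
|e|² = 196 + 169 = 365,  |e| = √365 ≈ 19.104973
cos θ = -248 / (14.560220 · 19.104973) ≈ -0.89153
θ = arccos(-0.89153) ≈ 153.1°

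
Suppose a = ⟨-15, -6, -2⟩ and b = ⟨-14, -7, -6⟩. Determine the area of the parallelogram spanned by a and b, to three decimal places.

69.058

i: (-6)·(-6) - (-2)·(-7) = 36 - 14 = 22
j: (-2)·(-14) - (-15)·(-6) = 28 - 90 = -62
k: (-15)·(-7) - (-6)·(-14) = 105 - 84 = 21
a × b = (22, -62, 21)
|a × b| = √(22² + (-62)² + 21²) = √4769 ≈ 69.0579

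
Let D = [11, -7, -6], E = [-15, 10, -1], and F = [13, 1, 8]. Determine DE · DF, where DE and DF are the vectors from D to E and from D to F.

DE = E − D = (-26, 17, 5)
DF = F − D = (2, 8, 14)
DE · DF = (-26)·2 + 17·8 + 5·14 = -52 + 136 + 70 = 154

154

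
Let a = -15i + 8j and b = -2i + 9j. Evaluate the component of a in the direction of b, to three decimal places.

a · b = (-15)·(-2) + 8·9 = 30 + 72 = 102
|b| = √(4 + 81) = √85 ≈ 9.2195
comp_b a = 102 / √85 ≈ 11.063

11.063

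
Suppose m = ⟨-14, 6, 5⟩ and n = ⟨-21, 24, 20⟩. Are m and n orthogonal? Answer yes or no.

no

m · n = (-14)·(-21) + 6·24 + 5·20 = 294 + 144 + 100 = 538
Nonzero, so the vectors are not orthogonal.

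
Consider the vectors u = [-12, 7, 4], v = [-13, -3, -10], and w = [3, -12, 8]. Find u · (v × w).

v × w:
i: (-3)·8 - (-10)·(-12) = -24 - 120 = -144
j: (-10)·3 - (-13)·8 = -30 - (-104) = 74
k: (-13)·(-12) - (-3)·3 = 156 - (-9) = 165
v × w = (-144, 74, 165)
u · (v × w) = (-12)·(-144) + 7·74 + 4·165 = 1728 + 518 + 660 = 2906

2906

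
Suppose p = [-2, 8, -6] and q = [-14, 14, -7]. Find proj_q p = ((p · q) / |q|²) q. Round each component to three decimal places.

p · q = (-2)·(-14) + 8·14 + (-6)·(-7) = 28 + 112 + 42 = 182
|q|² = 196 + 196 + 49 = 441
proj_q p = (182/441) · (-14, 14, -7) ≈ (-5.778, 5.778, -2.889)

(-5.778, 5.778, -2.889)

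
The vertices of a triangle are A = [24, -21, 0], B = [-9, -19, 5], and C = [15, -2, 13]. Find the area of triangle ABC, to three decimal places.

361.628

AB = (-33, 2, 5),  AC = (-9, 19, 13)
i: 2·13 - 5·19 = 26 - 95 = -69
j: 5·(-9) - (-33)·13 = -45 - (-429) = 384
k: (-33)·19 - 2·(-9) = -627 - (-18) = -609
AB × AC = (-69, 384, -609)
|AB × AC| = √523098 ≈ 723.2551
area = ½ · 723.2551 ≈ 361.628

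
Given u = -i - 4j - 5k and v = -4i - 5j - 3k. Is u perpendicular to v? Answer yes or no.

no

u · v = (-1)·(-4) + (-4)·(-5) + (-5)·(-3) = 4 + 20 + 15 = 39
Nonzero, so the vectors are not orthogonal.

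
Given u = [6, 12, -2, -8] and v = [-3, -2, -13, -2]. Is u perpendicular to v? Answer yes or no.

yes

u · v = 6·(-3) + 12·(-2) + (-2)·(-13) + (-8)·(-2) = -18 - 24 + 26 + 16 = 0
Zero, so the vectors are orthogonal.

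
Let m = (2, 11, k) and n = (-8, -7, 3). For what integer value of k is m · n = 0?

m · n = 2·(-8) + 11·(-7) + k·3 = -93 + 3k
Set equal to 0: 3k = 93, so k = 31.

31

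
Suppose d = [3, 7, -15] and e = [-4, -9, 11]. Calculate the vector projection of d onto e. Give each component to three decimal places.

d · e = 3·(-4) + 7·(-9) + (-15)·11 = -12 - 63 - 165 = -240
|e|² = 16 + 81 + 121 = 218
proj_e d = (-240/218) · (-4, -9, 11) ≈ (4.404, 9.908, -12.110)

(4.404, 9.908, -12.110)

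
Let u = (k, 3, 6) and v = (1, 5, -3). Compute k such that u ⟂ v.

3

u · v = k·1 + 3·5 + 6·(-3) = -3 + 1k
Set equal to 0: 1k = 3, so k = 3.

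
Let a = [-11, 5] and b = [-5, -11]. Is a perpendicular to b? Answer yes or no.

yes

a · b = (-11)·(-5) + 5·(-11) = 55 - 55 = 0
Zero, so the vectors are orthogonal.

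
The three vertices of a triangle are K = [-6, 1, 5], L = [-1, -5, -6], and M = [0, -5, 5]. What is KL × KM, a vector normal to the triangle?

(-66, -66, 6)

KL = (5, -6, -11)
KM = (6, -6, 0)
i: (-6)·0 - (-11)·(-6) = 0 - 66 = -66
j: (-11)·6 - 5·0 = -66 - 0 = -66
k: 5·(-6) - (-6)·6 = -30 - (-36) = 6
KL × KM = (-66, -66, 6)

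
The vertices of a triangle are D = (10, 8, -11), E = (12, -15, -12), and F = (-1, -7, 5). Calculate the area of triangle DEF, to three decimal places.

DE = (2, -23, -1),  DF = (-11, -15, 16)
i: (-23)·16 - (-1)·(-15) = -368 - 15 = -383
j: (-1)·(-11) - 2·16 = 11 - 32 = -21
k: 2·(-15) - (-23)·(-11) = -30 - 253 = -283
DE × DF = (-383, -21, -283)
|DE × DF| = √227219 ≈ 476.6749
area = ½ · 476.6749 ≈ 238.337

238.337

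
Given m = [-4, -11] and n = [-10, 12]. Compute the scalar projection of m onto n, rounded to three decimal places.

m · n = (-4)·(-10) + (-11)·12 = 40 - 132 = -92
|n| = √(100 + 144) = √244 ≈ 15.6205
comp_n m = -92 / √244 ≈ -5.890

-5.890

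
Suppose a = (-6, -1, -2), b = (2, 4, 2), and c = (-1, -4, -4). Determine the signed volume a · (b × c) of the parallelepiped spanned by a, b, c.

50

b × c:
i: 4·(-4) - 2·(-4) = -16 - (-8) = -8
j: 2·(-1) - 2·(-4) = -2 - (-8) = 6
k: 2·(-4) - 4·(-1) = -8 - (-4) = -4
b × c = (-8, 6, -4)
a · (b × c) = (-6)·(-8) + (-1)·6 + (-2)·(-4) = 48 - 6 + 8 = 50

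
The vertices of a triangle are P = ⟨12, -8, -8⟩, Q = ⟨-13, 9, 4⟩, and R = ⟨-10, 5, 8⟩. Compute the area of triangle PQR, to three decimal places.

PQ = (-25, 17, 12),  PR = (-22, 13, 16)
i: 17·16 - 12·13 = 272 - 156 = 116
j: 12·(-22) - (-25)·16 = -264 - (-400) = 136
k: (-25)·13 - 17·(-22) = -325 - (-374) = 49
PQ × PR = (116, 136, 49)
|PQ × PR| = √34353 ≈ 185.3456
area = ½ · 185.3456 ≈ 92.673

92.673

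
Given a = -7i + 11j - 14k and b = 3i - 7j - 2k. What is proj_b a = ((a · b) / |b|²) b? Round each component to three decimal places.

a · b = (-7)·3 + 11·(-7) + (-14)·(-2) = -21 - 77 + 28 = -70
|b|² = 9 + 49 + 4 = 62
proj_b a = (-70/62) · (3, -7, -2) ≈ (-3.387, 7.903, 2.258)

(-3.387, 7.903, 2.258)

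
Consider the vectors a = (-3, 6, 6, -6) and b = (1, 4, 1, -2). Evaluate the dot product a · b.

a · b = (-3)·1 + 6·4 + 6·1 + (-6)·(-2) = -3 + 24 + 6 + 12 = 39

39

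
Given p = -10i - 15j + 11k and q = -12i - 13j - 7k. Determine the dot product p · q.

p · q = (-10)·(-12) + (-15)·(-13) + 11·(-7) = 120 + 195 - 77 = 238

238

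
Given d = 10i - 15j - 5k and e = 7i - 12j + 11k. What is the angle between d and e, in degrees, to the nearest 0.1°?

54.0

d · e = 10·7 + (-15)·(-12) + (-5)·11 = 70 + 180 - 55 = 195
|d|² = 100 + 225 + 25 = 350,  |d| = √350 ≈ 18.708287
|e|² = 49 + 144 + 121 = 314,  |e| = √314 ≈ 17.720045
cos θ = 195 / (18.708287 · 17.720045) ≈ 0.58821
θ = arccos(0.58821) ≈ 54.0°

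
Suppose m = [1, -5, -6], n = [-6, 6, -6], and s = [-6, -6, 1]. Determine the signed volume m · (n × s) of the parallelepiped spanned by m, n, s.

n × s:
i: 6·1 - (-6)·(-6) = 6 - 36 = -30
j: (-6)·(-6) - (-6)·1 = 36 - (-6) = 42
k: (-6)·(-6) - 6·(-6) = 36 - (-36) = 72
n × s = (-30, 42, 72)
m · (n × s) = 1·(-30) + (-5)·42 + (-6)·72 = -30 - 210 - 432 = -672

-672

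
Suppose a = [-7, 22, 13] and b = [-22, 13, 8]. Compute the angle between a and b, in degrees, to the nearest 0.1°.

39.9

a · b = (-7)·(-22) + 22·13 + 13·8 = 154 + 286 + 104 = 544
|a|² = 49 + 484 + 169 = 702,  |a| = √702 ≈ 26.495283
|b|² = 484 + 169 + 64 = 717,  |b| = √717 ≈ 26.776856
cos θ = 544 / (26.495283 · 26.776856) ≈ 0.76678
θ = arccos(0.76678) ≈ 39.9°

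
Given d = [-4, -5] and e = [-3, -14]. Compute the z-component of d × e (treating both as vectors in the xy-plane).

41

(-4)·(-14) - (-5)·(-3) = 56 - 15 = 41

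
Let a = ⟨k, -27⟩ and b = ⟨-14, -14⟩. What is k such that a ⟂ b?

27

a · b = k·(-14) + (-27)·(-14) = 378 - 14k
Set equal to 0: -14k = -378, so k = 27.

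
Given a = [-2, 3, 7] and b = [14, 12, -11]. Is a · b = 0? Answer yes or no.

no

a · b = (-2)·14 + 3·12 + 7·(-11) = -28 + 36 - 77 = -69
Nonzero, so the vectors are not orthogonal.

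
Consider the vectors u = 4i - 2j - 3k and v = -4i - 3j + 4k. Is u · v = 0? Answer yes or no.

no

u · v = 4·(-4) + (-2)·(-3) + (-3)·4 = -16 + 6 - 12 = -22
Nonzero, so the vectors are not orthogonal.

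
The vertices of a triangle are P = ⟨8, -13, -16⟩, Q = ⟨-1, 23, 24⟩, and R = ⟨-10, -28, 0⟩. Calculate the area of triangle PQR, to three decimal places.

PQ = (-9, 36, 40),  PR = (-18, -15, 16)
i: 36·16 - 40·(-15) = 576 - (-600) = 1176
j: 40·(-18) - (-9)·16 = -720 - (-144) = -576
k: (-9)·(-15) - 36·(-18) = 135 - (-648) = 783
PQ × PR = (1176, -576, 783)
|PQ × PR| = √2327841 ≈ 1525.7264
area = ½ · 1525.7264 ≈ 762.863

762.863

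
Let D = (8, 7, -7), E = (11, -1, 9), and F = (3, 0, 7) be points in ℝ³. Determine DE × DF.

(0, -122, -61)

DE = (3, -8, 16)
DF = (-5, -7, 14)
i: (-8)·14 - 16·(-7) = -112 - (-112) = 0
j: 16·(-5) - 3·14 = -80 - 42 = -122
k: 3·(-7) - (-8)·(-5) = -21 - 40 = -61
DE × DF = (0, -122, -61)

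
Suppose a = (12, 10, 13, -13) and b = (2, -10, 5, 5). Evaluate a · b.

-76

a · b = 12·2 + 10·(-10) + 13·5 + (-13)·5 = 24 - 100 + 65 - 65 = -76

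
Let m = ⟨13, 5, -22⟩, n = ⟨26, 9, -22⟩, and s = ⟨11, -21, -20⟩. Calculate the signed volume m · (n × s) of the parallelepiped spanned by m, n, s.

n × s:
i: 9·(-20) - (-22)·(-21) = -180 - 462 = -642
j: (-22)·11 - 26·(-20) = -242 - (-520) = 278
k: 26·(-21) - 9·11 = -546 - 99 = -645
n × s = (-642, 278, -645)
m · (n × s) = 13·(-642) + 5·278 + (-22)·(-645) = -8346 + 1390 + 14190 = 7234

7234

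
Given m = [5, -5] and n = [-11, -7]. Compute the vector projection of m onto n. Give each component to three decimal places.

(1.294, 0.824)

m · n = 5·(-11) + (-5)·(-7) = -55 + 35 = -20
|n|² = 121 + 49 = 170
proj_n m = (-20/170) · (-11, -7) ≈ (1.294, 0.824)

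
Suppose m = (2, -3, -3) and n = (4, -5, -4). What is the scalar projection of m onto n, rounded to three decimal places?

m · n = 2·4 + (-3)·(-5) + (-3)·(-4) = 8 + 15 + 12 = 35
|n| = √(16 + 25 + 16) = √57 ≈ 7.5498
comp_n m = 35 / √57 ≈ 4.636

4.636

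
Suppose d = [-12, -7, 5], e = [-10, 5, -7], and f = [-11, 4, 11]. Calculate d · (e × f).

-2230

e × f:
i: 5·11 - (-7)·4 = 55 - (-28) = 83
j: (-7)·(-11) - (-10)·11 = 77 - (-110) = 187
k: (-10)·4 - 5·(-11) = -40 - (-55) = 15
e × f = (83, 187, 15)
d · (e × f) = (-12)·83 + (-7)·187 + 5·15 = -996 - 1309 + 75 = -2230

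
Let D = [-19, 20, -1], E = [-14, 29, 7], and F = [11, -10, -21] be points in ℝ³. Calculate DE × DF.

(60, 340, -420)

DE = (5, 9, 8)
DF = (30, -30, -20)
i: 9·(-20) - 8·(-30) = -180 - (-240) = 60
j: 8·30 - 5·(-20) = 240 - (-100) = 340
k: 5·(-30) - 9·30 = -150 - 270 = -420
DE × DF = (60, 340, -420)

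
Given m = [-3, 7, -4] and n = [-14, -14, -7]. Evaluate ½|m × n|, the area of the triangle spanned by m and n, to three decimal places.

89.233

i: 7·(-7) - (-4)·(-14) = -49 - 56 = -105
j: (-4)·(-14) - (-3)·(-7) = 56 - 21 = 35
k: (-3)·(-14) - 7·(-14) = 42 - (-98) = 140
m × n = (-105, 35, 140)
|m × n| = √((-105)² + 35² + 140²) = √31850 ≈ 178.4657
area = ½ · 178.4657 ≈ 89.233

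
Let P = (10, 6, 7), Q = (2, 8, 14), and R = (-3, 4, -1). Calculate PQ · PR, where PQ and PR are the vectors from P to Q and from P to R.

PQ = Q − P = (-8, 2, 7)
PR = R − P = (-13, -2, -8)
PQ · PR = (-8)·(-13) + 2·(-2) + 7·(-8) = 104 - 4 - 56 = 44

44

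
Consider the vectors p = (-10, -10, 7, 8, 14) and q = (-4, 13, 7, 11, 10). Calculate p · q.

187

p · q = (-10)·(-4) + (-10)·13 + 7·7 + 8·11 + 14·10 = 40 - 130 + 49 + 88 + 140 = 187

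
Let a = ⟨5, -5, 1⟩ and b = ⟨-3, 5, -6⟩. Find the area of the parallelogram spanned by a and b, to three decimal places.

38.131

i: (-5)·(-6) - 1·5 = 30 - 5 = 25
j: 1·(-3) - 5·(-6) = -3 - (-30) = 27
k: 5·5 - (-5)·(-3) = 25 - 15 = 10
a × b = (25, 27, 10)
|a × b| = √(25² + 27² + 10²) = √1454 ≈ 38.1314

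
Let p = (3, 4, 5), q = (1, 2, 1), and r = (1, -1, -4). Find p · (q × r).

q × r:
i: 2·(-4) - 1·(-1) = -8 - (-1) = -7
j: 1·1 - 1·(-4) = 1 - (-4) = 5
k: 1·(-1) - 2·1 = -1 - 2 = -3
q × r = (-7, 5, -3)
p · (q × r) = 3·(-7) + 4·5 + 5·(-3) = -21 + 20 - 15 = -16

-16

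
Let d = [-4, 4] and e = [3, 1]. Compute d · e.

d · e = (-4)·3 + 4·1 = -12 + 4 = -8

-8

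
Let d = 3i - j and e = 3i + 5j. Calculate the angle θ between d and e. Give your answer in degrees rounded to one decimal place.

77.5

d · e = 3·3 + (-1)·5 = 9 - 5 = 4
|d|² = 9 + 1 = 10,  |d| = √10 ≈ 3.162278
|e|² = 9 + 25 = 34,  |e| = √34 ≈ 5.830952
cos θ = 4 / (3.162278 · 5.830952) ≈ 0.21693
θ = arccos(0.21693) ≈ 77.5°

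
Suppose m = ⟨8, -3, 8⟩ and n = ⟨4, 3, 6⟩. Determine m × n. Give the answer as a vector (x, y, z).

i: (-3)·6 - 8·3 = -18 - 24 = -42
j: 8·4 - 8·6 = 32 - 48 = -16
k: 8·3 - (-3)·4 = 24 - (-12) = 36
m × n = (-42, -16, 36)

(-42, -16, 36)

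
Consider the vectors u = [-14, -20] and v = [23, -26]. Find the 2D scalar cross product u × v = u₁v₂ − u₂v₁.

824

(-14)·(-26) - (-20)·23 = 364 - (-460) = 824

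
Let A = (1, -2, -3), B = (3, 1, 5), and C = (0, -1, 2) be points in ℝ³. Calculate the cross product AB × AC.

AB = (2, 3, 8)
AC = (-1, 1, 5)
i: 3·5 - 8·1 = 15 - 8 = 7
j: 8·(-1) - 2·5 = -8 - 10 = -18
k: 2·1 - 3·(-1) = 2 - (-3) = 5
AB × AC = (7, -18, 5)

(7, -18, 5)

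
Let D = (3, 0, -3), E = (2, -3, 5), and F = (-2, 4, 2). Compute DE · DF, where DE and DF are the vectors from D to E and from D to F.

33

DE = E − D = (-1, -3, 8)
DF = F − D = (-5, 4, 5)
DE · DF = (-1)·(-5) + (-3)·4 + 8·5 = 5 - 12 + 40 = 33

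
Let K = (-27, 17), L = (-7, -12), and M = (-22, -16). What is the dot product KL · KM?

1057

KL = L − K = (20, -29)
KM = M − K = (5, -33)
KL · KM = 20·5 + (-29)·(-33) = 100 + 957 = 1057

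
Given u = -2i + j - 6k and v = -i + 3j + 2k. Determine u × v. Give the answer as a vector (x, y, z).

i: 1·2 - (-6)·3 = 2 - (-18) = 20
j: (-6)·(-1) - (-2)·2 = 6 - (-4) = 10
k: (-2)·3 - 1·(-1) = -6 - (-1) = -5
u × v = (20, 10, -5)

(20, 10, -5)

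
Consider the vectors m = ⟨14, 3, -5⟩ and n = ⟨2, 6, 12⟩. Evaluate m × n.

i: 3·12 - (-5)·6 = 36 - (-30) = 66
j: (-5)·2 - 14·12 = -10 - 168 = -178
k: 14·6 - 3·2 = 84 - 6 = 78
m × n = (66, -178, 78)

(66, -178, 78)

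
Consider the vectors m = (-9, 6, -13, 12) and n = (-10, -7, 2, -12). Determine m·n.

m · n = (-9)·(-10) + 6·(-7) + (-13)·2 + 12·(-12) = 90 - 42 - 26 - 144 = -122

-122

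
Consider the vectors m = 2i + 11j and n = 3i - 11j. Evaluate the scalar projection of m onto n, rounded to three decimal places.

m · n = 2·3 + 11·(-11) = 6 - 121 = -115
|n| = √(9 + 121) = √130 ≈ 11.4018
comp_n m = -115 / √130 ≈ -10.086

-10.086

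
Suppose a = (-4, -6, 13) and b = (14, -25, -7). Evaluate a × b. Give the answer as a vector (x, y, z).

(367, 154, 184)

i: (-6)·(-7) - 13·(-25) = 42 - (-325) = 367
j: 13·14 - (-4)·(-7) = 182 - 28 = 154
k: (-4)·(-25) - (-6)·14 = 100 - (-84) = 184
a × b = (367, 154, 184)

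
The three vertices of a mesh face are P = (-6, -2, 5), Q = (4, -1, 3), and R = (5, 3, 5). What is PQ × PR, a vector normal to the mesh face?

PQ = (10, 1, -2)
PR = (11, 5, 0)
i: 1·0 - (-2)·5 = 0 - (-10) = 10
j: (-2)·11 - 10·0 = -22 - 0 = -22
k: 10·5 - 1·11 = 50 - 11 = 39
PQ × PR = (10, -22, 39)

(10, -22, 39)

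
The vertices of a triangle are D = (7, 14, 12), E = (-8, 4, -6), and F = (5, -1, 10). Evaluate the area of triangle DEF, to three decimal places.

161.679

DE = (-15, -10, -18),  DF = (-2, -15, -2)
i: (-10)·(-2) - (-18)·(-15) = 20 - 270 = -250
j: (-18)·(-2) - (-15)·(-2) = 36 - 30 = 6
k: (-15)·(-15) - (-10)·(-2) = 225 - 20 = 205
DE × DF = (-250, 6, 205)
|DE × DF| = √104561 ≈ 323.3589
area = ½ · 323.3589 ≈ 161.679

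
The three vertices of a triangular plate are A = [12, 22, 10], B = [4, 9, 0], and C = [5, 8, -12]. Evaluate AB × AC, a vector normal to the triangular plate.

(146, -106, 21)

AB = (-8, -13, -10)
AC = (-7, -14, -22)
i: (-13)·(-22) - (-10)·(-14) = 286 - 140 = 146
j: (-10)·(-7) - (-8)·(-22) = 70 - 176 = -106
k: (-8)·(-14) - (-13)·(-7) = 112 - 91 = 21
AB × AC = (146, -106, 21)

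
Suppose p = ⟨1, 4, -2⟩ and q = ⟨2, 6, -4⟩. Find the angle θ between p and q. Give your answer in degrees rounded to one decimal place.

7.5

p · q = 1·2 + 4·6 + (-2)·(-4) = 2 + 24 + 8 = 34
|p|² = 1 + 16 + 4 = 21,  |p| = √21 ≈ 4.582576
|q|² = 4 + 36 + 16 = 56,  |q| = √56 ≈ 7.483315
cos θ = 34 / (4.582576 · 7.483315) ≈ 0.99146
θ = arccos(0.99146) ≈ 7.5°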